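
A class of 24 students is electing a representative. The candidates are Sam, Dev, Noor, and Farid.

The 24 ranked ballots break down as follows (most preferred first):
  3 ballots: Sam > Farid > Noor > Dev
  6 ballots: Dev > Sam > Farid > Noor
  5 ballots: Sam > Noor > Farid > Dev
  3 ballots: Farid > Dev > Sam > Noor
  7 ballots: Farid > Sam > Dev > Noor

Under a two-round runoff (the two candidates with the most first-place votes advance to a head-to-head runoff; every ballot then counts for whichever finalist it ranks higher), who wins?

Round 1 first-place votes: Sam 8, Dev 6, Noor 0, Farid 10. Farid and Sam advance.
Runoff: Farid is ranked above Sam on 10 ballots, Sam above Farid on 14.

Sam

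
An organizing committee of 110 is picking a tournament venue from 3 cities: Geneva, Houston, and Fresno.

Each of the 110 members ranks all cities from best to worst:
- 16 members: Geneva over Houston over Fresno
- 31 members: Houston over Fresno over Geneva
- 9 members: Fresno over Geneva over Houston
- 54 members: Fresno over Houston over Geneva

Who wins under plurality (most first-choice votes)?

Fresno

First-place votes: Geneva 16, Houston 31, Fresno 63.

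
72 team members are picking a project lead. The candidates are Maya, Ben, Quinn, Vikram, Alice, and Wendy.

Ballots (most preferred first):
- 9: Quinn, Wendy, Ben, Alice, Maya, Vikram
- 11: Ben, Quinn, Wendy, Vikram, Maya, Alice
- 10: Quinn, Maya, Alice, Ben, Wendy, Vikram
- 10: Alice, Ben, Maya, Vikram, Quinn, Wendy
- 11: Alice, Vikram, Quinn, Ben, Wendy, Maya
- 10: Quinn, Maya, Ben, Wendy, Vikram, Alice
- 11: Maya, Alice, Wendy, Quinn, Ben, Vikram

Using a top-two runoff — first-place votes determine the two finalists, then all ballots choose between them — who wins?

Round 1 first-place votes: Maya 11, Ben 11, Quinn 29, Vikram 0, Alice 21, Wendy 0. Quinn and Alice advance.
Runoff: Quinn is ranked above Alice on 40 ballots, Alice above Quinn on 32.

Quinn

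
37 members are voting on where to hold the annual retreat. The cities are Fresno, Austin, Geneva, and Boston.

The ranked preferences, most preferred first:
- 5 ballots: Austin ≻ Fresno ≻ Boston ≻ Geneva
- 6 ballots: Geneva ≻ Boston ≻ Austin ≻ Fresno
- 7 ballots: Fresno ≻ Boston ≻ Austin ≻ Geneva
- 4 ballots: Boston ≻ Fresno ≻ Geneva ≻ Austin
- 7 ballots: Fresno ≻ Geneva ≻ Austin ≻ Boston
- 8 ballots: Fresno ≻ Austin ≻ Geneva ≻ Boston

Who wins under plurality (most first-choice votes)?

Fresno

First-place votes: Fresno 22, Austin 5, Geneva 6, Boston 4.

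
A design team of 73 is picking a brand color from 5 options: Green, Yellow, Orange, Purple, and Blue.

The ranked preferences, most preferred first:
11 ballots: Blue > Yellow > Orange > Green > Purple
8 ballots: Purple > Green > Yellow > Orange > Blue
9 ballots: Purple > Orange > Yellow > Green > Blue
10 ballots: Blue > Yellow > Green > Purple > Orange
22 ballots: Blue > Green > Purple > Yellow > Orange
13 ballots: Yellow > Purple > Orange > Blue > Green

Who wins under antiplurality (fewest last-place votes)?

Yellow

Last-place votes: Green 13, Yellow 0, Orange 32, Purple 11, Blue 17.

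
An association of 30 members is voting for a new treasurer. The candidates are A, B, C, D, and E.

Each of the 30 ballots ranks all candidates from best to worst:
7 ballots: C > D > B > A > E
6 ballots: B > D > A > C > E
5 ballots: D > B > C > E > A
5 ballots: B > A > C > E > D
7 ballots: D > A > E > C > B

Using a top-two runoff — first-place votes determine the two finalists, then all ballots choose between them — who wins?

D

Round 1 first-place votes: A 0, B 11, C 7, D 12, E 0. D and B advance.
Runoff: D is ranked above B on 19 ballots, B above D on 11.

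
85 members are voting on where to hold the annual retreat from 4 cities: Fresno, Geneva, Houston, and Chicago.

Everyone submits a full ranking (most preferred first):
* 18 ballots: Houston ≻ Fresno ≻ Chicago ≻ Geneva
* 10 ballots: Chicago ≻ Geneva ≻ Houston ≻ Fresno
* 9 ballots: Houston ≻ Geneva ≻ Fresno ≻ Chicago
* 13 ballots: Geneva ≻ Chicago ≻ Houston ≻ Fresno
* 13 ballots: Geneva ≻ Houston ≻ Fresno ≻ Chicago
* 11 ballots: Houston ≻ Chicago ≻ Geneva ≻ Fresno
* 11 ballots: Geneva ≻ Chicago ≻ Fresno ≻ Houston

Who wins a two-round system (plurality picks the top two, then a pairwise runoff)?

Round 1 first-place votes: Fresno 0, Geneva 37, Houston 38, Chicago 10. Houston and Geneva advance.
Runoff: Houston is ranked above Geneva on 38 ballots, Geneva above Houston on 47.

Geneva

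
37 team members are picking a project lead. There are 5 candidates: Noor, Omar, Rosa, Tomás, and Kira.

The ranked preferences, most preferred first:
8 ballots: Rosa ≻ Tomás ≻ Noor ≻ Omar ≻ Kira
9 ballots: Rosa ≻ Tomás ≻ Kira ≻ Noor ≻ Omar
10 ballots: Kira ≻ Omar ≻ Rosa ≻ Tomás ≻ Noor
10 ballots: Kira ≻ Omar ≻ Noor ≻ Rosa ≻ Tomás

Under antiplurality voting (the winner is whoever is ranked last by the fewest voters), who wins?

Last-place votes: Noor 10, Omar 9, Rosa 0, Tomás 10, Kira 8.

Rosa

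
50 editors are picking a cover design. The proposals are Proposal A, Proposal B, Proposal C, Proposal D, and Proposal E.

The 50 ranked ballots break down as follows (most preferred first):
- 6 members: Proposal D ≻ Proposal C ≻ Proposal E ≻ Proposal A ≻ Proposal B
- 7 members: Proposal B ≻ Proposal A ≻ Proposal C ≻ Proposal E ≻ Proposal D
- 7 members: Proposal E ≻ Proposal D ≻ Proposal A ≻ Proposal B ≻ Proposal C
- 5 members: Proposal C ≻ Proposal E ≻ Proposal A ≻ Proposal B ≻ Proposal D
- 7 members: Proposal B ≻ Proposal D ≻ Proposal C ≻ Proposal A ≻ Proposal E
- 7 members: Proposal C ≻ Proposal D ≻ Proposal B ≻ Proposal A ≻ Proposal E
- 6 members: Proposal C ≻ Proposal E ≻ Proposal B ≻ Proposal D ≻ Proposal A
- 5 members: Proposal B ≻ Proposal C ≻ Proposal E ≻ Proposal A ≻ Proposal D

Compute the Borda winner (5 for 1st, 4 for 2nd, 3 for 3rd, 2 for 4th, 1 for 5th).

Proposal C

Proposal A: 6×2 + 7×4 + 7×3 + 5×3 + 7×2 + 7×2 + 6×1 + 5×2 = 120
Proposal B: 6×1 + 7×5 + 7×2 + 5×2 + 7×5 + 7×3 + 6×3 + 5×5 = 164
Proposal C: 6×4 + 7×3 + 7×1 + 5×5 + 7×3 + 7×5 + 6×5 + 5×4 = 183
Proposal D: 6×5 + 7×1 + 7×4 + 5×1 + 7×4 + 7×4 + 6×2 + 5×1 = 143
Proposal E: 6×3 + 7×2 + 7×5 + 5×4 + 7×1 + 7×1 + 6×4 + 5×3 = 140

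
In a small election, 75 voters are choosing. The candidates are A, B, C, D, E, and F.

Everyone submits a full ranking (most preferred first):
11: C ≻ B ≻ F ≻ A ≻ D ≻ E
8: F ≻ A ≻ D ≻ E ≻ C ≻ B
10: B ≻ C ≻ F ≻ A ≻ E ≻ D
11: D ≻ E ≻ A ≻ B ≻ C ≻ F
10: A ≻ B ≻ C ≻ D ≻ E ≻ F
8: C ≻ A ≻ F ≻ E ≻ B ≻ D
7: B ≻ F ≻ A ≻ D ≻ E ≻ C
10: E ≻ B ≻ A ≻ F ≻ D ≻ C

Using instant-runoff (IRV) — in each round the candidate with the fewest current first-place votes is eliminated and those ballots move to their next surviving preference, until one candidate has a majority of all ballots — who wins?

Round 1: A 10, B 17, C 19, D 11, E 10, F 8. F eliminated.
Round 2: A 18, B 17, C 19, D 11, E 10. E eliminated.
Round 3: A 18, B 27, C 19, D 11. D eliminated.
Round 4: A 29, B 27, C 19. C eliminated.
Round 5: A 37, B 38. B has a majority (≥38).

B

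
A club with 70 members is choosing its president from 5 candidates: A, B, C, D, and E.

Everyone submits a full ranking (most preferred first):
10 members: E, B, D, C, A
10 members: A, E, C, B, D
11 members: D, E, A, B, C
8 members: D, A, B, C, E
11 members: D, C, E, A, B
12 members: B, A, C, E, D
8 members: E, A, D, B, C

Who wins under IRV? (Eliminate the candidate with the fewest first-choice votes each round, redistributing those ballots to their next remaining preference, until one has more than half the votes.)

E

Round 1: A 10, B 12, C 0, D 30, E 18. C eliminated.
Round 2: A 10, B 12, D 30, E 18. A eliminated.
Round 3: B 12, D 30, E 28. B eliminated.
Round 4: D 30, E 40. E has a majority (≥36).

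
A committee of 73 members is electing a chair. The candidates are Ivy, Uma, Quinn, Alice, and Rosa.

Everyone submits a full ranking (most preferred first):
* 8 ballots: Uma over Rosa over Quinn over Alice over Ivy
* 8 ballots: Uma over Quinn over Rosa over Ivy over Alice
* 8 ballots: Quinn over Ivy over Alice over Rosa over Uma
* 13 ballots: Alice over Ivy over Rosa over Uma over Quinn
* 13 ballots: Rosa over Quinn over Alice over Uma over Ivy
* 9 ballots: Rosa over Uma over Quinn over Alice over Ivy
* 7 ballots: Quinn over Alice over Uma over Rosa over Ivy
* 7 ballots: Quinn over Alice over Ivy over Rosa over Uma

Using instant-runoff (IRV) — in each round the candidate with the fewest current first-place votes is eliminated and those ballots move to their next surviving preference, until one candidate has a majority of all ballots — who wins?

Rosa

Round 1: Ivy 0, Uma 16, Quinn 22, Alice 13, Rosa 22. Ivy eliminated.
Round 2: Uma 16, Quinn 22, Alice 13, Rosa 22. Alice eliminated.
Round 3: Uma 16, Quinn 22, Rosa 35. Uma eliminated.
Round 4: Quinn 30, Rosa 43. Rosa has a majority (≥37).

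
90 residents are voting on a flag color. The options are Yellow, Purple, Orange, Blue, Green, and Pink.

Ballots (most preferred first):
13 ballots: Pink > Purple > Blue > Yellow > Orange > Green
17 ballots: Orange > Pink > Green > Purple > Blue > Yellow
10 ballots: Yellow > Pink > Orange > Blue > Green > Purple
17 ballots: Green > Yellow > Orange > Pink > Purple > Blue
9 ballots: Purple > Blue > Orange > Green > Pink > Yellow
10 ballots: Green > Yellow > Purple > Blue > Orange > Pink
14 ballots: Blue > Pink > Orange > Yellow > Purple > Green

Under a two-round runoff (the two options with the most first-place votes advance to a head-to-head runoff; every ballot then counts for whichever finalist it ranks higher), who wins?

Round 1 first-place votes: Yellow 10, Purple 9, Orange 17, Blue 14, Green 27, Pink 13. Green and Orange advance.
Runoff: Green is ranked above Orange on 27 ballots, Orange above Green on 63.

Orange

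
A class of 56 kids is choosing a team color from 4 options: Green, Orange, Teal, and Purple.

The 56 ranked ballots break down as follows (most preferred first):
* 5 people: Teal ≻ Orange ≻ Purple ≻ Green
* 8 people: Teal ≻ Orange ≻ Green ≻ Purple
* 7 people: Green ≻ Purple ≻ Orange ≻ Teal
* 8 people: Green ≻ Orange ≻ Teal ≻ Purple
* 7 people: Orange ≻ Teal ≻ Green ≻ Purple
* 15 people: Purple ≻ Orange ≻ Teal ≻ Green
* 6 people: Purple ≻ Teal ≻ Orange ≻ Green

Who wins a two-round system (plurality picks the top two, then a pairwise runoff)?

Green

Round 1 first-place votes: Green 15, Orange 7, Teal 13, Purple 21. Purple and Green advance.
Runoff: Purple is ranked above Green on 26 ballots, Green above Purple on 30.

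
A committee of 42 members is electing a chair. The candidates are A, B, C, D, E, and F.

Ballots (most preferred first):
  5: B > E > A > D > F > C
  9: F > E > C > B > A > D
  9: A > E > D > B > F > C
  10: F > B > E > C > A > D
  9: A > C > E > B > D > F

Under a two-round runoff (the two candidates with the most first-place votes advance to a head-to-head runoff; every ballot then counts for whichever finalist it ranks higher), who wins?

A

Round 1 first-place votes: A 18, B 5, C 0, D 0, E 0, F 19. F and A advance.
Runoff: F is ranked above A on 19 ballots, A above F on 23.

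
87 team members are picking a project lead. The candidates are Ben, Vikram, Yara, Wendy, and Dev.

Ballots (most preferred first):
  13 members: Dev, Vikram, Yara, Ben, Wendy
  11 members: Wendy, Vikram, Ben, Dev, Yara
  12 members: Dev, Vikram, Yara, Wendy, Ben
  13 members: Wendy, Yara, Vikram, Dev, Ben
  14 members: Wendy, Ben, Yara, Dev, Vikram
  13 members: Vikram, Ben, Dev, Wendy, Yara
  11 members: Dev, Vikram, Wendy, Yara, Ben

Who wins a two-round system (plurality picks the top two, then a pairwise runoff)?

Round 1 first-place votes: Ben 0, Vikram 13, Yara 0, Wendy 38, Dev 36. Wendy and Dev advance.
Runoff: Wendy is ranked above Dev on 38 ballots, Dev above Wendy on 49.

Dev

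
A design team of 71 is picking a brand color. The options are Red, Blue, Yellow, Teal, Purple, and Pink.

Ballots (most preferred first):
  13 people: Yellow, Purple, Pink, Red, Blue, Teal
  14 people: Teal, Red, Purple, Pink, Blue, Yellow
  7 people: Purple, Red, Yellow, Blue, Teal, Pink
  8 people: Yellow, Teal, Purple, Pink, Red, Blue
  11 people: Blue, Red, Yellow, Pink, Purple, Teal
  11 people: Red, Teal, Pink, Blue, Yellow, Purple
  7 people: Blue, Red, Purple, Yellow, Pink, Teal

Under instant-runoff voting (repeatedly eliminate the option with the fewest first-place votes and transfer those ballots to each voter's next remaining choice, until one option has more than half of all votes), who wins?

Red

Round 1: Red 11, Blue 18, Yellow 21, Teal 14, Purple 7, Pink 0. Pink eliminated.
Round 2: Red 11, Blue 18, Yellow 21, Teal 14, Purple 7. Purple eliminated.
Round 3: Red 18, Blue 18, Yellow 21, Teal 14. Teal eliminated.
Round 4: Red 32, Blue 18, Yellow 21. Blue eliminated.
Round 5: Red 50, Yellow 21. Red has a majority (≥36).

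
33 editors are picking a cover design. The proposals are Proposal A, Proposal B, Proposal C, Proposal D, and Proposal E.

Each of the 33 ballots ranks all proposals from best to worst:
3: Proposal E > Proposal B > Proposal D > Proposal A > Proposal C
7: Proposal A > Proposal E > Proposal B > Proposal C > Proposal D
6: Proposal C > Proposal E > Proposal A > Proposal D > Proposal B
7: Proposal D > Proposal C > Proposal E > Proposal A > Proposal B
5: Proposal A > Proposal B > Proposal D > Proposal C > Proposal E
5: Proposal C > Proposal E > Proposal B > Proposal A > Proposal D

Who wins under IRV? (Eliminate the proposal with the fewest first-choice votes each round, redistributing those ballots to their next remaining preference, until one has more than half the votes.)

Proposal C

Round 1: Proposal A 12, Proposal B 0, Proposal C 11, Proposal D 7, Proposal E 3. Proposal B eliminated.
Round 2: Proposal A 12, Proposal C 11, Proposal D 7, Proposal E 3. Proposal E eliminated.
Round 3: Proposal A 12, Proposal C 11, Proposal D 10. Proposal D eliminated.
Round 4: Proposal A 15, Proposal C 18. Proposal C has a majority (≥17).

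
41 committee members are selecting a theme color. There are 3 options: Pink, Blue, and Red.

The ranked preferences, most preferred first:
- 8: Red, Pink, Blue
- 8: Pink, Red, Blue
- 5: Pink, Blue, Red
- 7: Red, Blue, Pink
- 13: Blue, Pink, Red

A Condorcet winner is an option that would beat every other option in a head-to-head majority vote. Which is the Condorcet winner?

Pink vs Blue: 21–20
Pink vs Red: 26–15
Pink beats every other option.

Pink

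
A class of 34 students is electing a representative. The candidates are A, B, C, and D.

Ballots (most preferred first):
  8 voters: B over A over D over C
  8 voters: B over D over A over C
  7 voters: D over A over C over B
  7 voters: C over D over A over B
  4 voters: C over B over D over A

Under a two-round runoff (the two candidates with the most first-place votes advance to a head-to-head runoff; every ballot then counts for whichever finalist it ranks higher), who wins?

C

Round 1 first-place votes: A 0, B 16, C 11, D 7. B and C advance.
Runoff: B is ranked above C on 16 ballots, C above B on 18.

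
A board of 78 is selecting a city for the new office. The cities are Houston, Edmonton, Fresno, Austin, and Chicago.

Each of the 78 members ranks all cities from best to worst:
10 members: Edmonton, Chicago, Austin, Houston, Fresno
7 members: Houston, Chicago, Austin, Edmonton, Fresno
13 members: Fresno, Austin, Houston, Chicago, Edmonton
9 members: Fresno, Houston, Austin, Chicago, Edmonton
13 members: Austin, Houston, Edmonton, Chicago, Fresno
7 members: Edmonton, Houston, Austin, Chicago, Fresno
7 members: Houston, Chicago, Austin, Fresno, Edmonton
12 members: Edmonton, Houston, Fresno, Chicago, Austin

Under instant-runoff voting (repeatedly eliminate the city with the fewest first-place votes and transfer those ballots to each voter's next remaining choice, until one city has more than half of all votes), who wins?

Houston

Round 1: Houston 14, Edmonton 29, Fresno 22, Austin 13, Chicago 0. Chicago eliminated.
Round 2: Houston 14, Edmonton 29, Fresno 22, Austin 13. Austin eliminated.
Round 3: Houston 27, Edmonton 29, Fresno 22. Fresno eliminated.
Round 4: Houston 49, Edmonton 29. Houston has a majority (≥40).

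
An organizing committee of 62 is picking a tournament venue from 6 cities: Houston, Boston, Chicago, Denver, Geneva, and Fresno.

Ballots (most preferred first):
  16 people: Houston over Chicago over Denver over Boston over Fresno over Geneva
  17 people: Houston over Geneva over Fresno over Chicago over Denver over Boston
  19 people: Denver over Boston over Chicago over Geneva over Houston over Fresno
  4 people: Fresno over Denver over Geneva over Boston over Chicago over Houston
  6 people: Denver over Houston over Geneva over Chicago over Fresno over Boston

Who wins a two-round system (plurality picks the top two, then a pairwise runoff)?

Round 1 first-place votes: Houston 33, Boston 0, Chicago 0, Denver 25, Geneva 0, Fresno 4. Houston and Denver advance.
Runoff: Houston is ranked above Denver on 33 ballots, Denver above Houston on 29.

Houston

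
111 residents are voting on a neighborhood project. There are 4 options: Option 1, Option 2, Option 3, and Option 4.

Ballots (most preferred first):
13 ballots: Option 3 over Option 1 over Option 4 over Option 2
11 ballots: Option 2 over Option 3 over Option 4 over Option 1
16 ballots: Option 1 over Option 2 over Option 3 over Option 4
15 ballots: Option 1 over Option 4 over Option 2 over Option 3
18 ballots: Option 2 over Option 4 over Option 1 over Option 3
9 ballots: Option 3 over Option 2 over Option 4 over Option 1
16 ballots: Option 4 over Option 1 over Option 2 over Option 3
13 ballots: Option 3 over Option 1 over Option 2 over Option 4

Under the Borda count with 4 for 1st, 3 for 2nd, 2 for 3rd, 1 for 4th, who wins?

Option 1

Option 1: 13×3 + 11×1 + 16×4 + 15×4 + 18×2 + 9×1 + 16×3 + 13×3 = 306
Option 2: 13×1 + 11×4 + 16×3 + 15×2 + 18×4 + 9×3 + 16×2 + 13×2 = 292
Option 3: 13×4 + 11×3 + 16×2 + 15×1 + 18×1 + 9×4 + 16×1 + 13×4 = 254
Option 4: 13×2 + 11×2 + 16×1 + 15×3 + 18×3 + 9×2 + 16×4 + 13×1 = 258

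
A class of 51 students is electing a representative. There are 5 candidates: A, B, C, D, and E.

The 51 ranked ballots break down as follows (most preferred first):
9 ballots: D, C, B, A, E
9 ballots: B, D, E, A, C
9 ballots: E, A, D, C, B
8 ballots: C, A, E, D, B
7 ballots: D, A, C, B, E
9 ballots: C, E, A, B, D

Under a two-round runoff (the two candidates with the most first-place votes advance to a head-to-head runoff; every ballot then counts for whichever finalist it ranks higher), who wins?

D

Round 1 first-place votes: A 0, B 9, C 17, D 16, E 9. C and D advance.
Runoff: C is ranked above D on 17 ballots, D above C on 34.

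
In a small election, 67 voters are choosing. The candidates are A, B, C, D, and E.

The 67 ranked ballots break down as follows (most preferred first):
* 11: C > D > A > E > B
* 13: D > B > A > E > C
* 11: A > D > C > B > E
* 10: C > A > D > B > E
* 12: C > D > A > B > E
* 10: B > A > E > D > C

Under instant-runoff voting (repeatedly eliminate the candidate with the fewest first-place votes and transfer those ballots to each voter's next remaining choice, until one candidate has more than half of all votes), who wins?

A

Round 1: A 11, B 10, C 33, D 13, E 0. E eliminated.
Round 2: A 11, B 10, C 33, D 13. B eliminated.
Round 3: A 21, C 33, D 13. D eliminated.
Round 4: A 34, C 33. A has a majority (≥34).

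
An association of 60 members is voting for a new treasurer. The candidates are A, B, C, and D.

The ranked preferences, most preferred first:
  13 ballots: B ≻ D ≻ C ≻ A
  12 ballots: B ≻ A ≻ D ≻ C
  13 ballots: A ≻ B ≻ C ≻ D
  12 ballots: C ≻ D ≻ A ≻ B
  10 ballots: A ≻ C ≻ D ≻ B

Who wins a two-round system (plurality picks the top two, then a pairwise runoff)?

A

Round 1 first-place votes: A 23, B 25, C 12, D 0. B and A advance.
Runoff: B is ranked above A on 25 ballots, A above B on 35.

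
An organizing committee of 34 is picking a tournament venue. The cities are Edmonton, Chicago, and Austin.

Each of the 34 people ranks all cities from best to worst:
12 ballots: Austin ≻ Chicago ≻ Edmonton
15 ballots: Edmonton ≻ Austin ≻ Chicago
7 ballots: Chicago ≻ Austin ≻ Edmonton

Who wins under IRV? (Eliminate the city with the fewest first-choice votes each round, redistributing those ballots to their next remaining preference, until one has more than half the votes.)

Austin

Round 1: Edmonton 15, Chicago 7, Austin 12. Chicago eliminated.
Round 2: Edmonton 15, Austin 19. Austin has a majority (≥18).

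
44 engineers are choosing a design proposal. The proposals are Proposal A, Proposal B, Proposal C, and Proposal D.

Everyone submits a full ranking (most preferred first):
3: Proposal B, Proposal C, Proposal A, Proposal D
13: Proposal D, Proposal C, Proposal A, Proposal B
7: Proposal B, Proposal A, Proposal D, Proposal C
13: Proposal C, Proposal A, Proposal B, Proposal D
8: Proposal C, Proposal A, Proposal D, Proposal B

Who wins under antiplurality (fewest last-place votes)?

Proposal A

Last-place votes: Proposal A 0, Proposal B 21, Proposal C 7, Proposal D 16.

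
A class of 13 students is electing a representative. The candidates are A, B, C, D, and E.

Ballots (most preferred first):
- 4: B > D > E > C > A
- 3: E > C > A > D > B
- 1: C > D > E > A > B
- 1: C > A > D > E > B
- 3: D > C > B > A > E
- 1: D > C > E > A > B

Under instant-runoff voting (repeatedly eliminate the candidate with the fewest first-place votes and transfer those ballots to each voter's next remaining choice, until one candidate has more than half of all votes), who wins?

Round 1: A 0, B 4, C 2, D 4, E 3. A eliminated.
Round 2: B 4, C 2, D 4, E 3. C eliminated.
Round 3: B 4, D 6, E 3. E eliminated.
Round 4: B 4, D 9. D has a majority (≥7).

D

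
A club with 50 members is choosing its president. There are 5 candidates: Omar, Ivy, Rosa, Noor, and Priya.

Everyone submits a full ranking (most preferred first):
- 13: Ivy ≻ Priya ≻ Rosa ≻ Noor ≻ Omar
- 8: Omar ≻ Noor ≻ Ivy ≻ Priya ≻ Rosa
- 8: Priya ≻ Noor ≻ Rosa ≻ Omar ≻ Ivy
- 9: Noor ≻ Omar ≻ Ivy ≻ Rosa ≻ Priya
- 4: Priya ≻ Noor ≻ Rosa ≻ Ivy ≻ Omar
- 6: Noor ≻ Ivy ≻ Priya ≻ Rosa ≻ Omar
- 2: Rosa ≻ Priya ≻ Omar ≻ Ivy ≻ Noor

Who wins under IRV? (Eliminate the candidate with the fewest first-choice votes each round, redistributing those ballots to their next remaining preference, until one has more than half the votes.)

Round 1: Omar 8, Ivy 13, Rosa 2, Noor 15, Priya 12. Rosa eliminated.
Round 2: Omar 8, Ivy 13, Noor 15, Priya 14. Omar eliminated.
Round 3: Ivy 13, Noor 23, Priya 14. Ivy eliminated.
Round 4: Noor 23, Priya 27. Priya has a majority (≥26).

Priya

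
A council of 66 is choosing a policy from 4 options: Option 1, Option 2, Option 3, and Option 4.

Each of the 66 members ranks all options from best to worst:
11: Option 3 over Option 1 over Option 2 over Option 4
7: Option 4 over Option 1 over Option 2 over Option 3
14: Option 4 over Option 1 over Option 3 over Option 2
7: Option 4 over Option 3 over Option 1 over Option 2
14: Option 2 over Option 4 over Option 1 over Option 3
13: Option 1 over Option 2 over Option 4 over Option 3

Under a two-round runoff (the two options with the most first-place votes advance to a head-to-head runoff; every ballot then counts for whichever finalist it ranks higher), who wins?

Round 1 first-place votes: Option 1 13, Option 2 14, Option 3 11, Option 4 28. Option 4 and Option 2 advance.
Runoff: Option 4 is ranked above Option 2 on 28 ballots, Option 2 above Option 4 on 38.

Option 2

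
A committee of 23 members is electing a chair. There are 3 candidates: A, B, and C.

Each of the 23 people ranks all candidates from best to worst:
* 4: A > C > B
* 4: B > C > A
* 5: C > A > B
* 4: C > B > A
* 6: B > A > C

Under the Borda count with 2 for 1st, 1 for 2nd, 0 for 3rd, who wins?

C

A: 4×2 + 4×0 + 5×1 + 4×0 + 6×1 = 19
B: 4×0 + 4×2 + 5×0 + 4×1 + 6×2 = 24
C: 4×1 + 4×1 + 5×2 + 4×2 + 6×0 = 26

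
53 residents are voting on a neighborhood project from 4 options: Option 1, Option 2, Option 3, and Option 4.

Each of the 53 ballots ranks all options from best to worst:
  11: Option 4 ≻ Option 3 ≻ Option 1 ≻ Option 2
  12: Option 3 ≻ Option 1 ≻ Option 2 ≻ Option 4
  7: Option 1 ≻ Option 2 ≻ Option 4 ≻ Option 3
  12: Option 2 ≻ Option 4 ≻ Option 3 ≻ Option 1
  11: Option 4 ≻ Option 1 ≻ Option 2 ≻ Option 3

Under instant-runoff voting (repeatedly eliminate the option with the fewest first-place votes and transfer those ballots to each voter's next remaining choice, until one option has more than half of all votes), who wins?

Option 2

Round 1: Option 1 7, Option 2 12, Option 3 12, Option 4 22. Option 1 eliminated.
Round 2: Option 2 19, Option 3 12, Option 4 22. Option 3 eliminated.
Round 3: Option 2 31, Option 4 22. Option 2 has a majority (≥27).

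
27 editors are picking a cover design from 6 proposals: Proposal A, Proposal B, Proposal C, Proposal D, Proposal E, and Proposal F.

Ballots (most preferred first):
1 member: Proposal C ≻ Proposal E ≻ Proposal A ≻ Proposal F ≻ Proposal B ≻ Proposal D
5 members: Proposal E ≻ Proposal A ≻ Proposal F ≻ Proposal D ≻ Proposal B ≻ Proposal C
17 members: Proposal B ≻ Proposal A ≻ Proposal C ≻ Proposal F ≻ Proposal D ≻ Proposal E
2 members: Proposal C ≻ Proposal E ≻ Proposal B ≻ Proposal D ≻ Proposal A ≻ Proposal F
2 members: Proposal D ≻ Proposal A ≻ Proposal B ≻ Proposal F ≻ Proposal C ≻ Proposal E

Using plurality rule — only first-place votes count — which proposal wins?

First-place votes: Proposal A 0, Proposal B 17, Proposal C 3, Proposal D 2, Proposal E 5, Proposal F 0.

Proposal B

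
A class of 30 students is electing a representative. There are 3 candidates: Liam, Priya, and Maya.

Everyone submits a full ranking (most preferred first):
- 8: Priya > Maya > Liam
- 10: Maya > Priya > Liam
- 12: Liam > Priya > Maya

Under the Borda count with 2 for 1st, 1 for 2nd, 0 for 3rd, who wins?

Liam: 8×0 + 10×0 + 12×2 = 24
Priya: 8×2 + 10×1 + 12×1 = 38
Maya: 8×1 + 10×2 + 12×0 = 28

Priya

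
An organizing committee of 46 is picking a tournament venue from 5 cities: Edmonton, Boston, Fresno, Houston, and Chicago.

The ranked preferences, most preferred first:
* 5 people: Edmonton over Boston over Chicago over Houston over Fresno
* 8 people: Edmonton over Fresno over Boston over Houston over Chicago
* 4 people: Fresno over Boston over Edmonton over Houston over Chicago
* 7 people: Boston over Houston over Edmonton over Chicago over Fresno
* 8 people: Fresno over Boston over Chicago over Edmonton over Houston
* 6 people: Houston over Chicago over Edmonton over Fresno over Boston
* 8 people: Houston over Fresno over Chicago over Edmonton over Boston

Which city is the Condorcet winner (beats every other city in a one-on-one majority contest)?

Edmonton vs Boston: 27–19
Edmonton vs Fresno: 26–20
Edmonton vs Houston: 25–21
Edmonton vs Chicago: 24–22
Edmonton beats every other city.

Edmonton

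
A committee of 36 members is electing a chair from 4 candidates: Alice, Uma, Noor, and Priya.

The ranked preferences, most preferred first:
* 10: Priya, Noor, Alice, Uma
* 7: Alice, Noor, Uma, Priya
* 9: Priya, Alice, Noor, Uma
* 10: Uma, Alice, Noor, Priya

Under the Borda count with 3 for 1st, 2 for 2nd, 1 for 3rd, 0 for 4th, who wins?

Alice

Alice: 10×1 + 7×3 + 9×2 + 10×2 = 69
Uma: 10×0 + 7×1 + 9×0 + 10×3 = 37
Noor: 10×2 + 7×2 + 9×1 + 10×1 = 53
Priya: 10×3 + 7×0 + 9×3 + 10×0 = 57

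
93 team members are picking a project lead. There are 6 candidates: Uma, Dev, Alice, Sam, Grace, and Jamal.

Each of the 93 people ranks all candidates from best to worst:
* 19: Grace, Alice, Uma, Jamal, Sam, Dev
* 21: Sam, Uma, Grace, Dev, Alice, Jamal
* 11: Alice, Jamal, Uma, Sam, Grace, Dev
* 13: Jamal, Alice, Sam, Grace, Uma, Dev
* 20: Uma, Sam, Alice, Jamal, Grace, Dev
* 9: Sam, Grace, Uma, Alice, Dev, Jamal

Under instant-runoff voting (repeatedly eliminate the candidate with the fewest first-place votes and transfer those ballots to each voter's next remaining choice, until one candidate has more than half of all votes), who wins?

Round 1: Uma 20, Dev 0, Alice 11, Sam 30, Grace 19, Jamal 13. Dev eliminated.
Round 2: Uma 20, Alice 11, Sam 30, Grace 19, Jamal 13. Alice eliminated.
Round 3: Uma 20, Sam 30, Grace 19, Jamal 24. Grace eliminated.
Round 4: Uma 39, Sam 30, Jamal 24. Jamal eliminated.
Round 5: Uma 50, Sam 43. Uma has a majority (≥47).

Uma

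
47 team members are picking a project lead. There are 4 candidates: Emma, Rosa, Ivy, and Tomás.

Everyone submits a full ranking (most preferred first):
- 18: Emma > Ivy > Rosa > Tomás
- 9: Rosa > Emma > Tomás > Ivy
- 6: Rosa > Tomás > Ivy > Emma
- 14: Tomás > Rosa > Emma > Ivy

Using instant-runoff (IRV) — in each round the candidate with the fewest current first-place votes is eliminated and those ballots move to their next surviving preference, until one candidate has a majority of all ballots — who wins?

Round 1: Emma 18, Rosa 15, Ivy 0, Tomás 14. Ivy eliminated.
Round 2: Emma 18, Rosa 15, Tomás 14. Tomás eliminated.
Round 3: Emma 18, Rosa 29. Rosa has a majority (≥24).

Rosa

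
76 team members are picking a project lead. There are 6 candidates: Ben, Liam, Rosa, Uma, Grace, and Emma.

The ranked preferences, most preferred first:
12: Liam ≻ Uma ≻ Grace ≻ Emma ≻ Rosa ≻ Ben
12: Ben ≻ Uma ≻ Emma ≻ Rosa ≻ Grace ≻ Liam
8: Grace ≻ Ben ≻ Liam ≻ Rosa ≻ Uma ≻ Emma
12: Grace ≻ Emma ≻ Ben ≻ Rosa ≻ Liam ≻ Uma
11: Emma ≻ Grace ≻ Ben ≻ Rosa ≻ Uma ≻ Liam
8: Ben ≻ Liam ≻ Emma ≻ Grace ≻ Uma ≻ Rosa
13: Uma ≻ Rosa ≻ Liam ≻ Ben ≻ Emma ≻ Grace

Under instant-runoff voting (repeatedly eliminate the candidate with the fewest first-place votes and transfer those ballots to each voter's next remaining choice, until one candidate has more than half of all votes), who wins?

Round 1: Ben 20, Liam 12, Rosa 0, Uma 13, Grace 20, Emma 11. Rosa eliminated.
Round 2: Ben 20, Liam 12, Uma 13, Grace 20, Emma 11. Emma eliminated.
Round 3: Ben 20, Liam 12, Uma 13, Grace 31. Liam eliminated.
Round 4: Ben 20, Uma 25, Grace 31. Ben eliminated.
Round 5: Uma 37, Grace 39. Grace has a majority (≥39).

Grace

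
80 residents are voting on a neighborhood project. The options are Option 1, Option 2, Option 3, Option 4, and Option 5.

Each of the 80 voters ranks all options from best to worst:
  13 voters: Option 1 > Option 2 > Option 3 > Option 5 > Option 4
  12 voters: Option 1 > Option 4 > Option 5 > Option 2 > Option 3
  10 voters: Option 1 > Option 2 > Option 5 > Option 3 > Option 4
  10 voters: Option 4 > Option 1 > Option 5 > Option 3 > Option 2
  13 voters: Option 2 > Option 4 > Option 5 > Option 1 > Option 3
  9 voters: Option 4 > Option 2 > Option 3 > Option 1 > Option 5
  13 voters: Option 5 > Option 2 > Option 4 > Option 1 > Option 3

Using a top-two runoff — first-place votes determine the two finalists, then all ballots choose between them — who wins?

Option 4

Round 1 first-place votes: Option 1 35, Option 2 13, Option 3 0, Option 4 19, Option 5 13. Option 1 and Option 4 advance.
Runoff: Option 1 is ranked above Option 4 on 35 ballots, Option 4 above Option 1 on 45.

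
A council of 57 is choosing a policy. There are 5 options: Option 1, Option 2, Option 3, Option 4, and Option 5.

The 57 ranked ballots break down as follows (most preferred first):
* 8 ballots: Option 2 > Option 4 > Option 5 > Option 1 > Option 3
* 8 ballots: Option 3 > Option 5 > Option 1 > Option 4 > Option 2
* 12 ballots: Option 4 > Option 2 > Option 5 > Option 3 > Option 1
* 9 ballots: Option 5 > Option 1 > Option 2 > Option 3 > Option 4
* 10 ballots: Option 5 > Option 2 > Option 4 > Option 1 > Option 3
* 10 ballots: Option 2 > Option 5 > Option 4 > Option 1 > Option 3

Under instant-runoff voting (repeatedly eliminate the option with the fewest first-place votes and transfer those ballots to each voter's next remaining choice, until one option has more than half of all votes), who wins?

Option 2

Round 1: Option 1 0, Option 2 18, Option 3 8, Option 4 12, Option 5 19. Option 1 eliminated.
Round 2: Option 2 18, Option 3 8, Option 4 12, Option 5 19. Option 3 eliminated.
Round 3: Option 2 18, Option 4 12, Option 5 27. Option 4 eliminated.
Round 4: Option 2 30, Option 5 27. Option 2 has a majority (≥29).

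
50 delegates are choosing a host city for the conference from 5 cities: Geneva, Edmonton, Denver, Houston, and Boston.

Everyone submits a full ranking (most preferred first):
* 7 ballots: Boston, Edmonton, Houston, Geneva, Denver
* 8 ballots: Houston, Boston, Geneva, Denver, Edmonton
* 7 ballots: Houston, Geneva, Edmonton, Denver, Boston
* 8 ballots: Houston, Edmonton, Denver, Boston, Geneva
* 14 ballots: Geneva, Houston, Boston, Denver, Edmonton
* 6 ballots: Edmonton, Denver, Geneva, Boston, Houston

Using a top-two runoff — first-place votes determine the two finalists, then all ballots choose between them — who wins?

Houston

Round 1 first-place votes: Geneva 14, Edmonton 6, Denver 0, Houston 23, Boston 7. Houston and Geneva advance.
Runoff: Houston is ranked above Geneva on 30 ballots, Geneva above Houston on 20.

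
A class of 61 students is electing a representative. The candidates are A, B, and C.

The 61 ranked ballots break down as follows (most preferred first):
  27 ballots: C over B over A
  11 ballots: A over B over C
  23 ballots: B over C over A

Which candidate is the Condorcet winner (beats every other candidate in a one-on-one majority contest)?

B vs A: 50–11
B vs C: 34–27
B beats every other candidate.

B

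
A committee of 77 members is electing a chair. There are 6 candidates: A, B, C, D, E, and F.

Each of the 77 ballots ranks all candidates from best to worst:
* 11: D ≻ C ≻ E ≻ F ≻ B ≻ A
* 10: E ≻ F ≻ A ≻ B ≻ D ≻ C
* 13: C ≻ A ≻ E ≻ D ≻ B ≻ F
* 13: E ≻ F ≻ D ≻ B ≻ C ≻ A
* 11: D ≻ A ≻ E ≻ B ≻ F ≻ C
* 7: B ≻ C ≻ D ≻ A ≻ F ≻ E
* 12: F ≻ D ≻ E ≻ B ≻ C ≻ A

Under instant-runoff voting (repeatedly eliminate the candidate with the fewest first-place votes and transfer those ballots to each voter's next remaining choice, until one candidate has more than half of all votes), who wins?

D

Round 1: A 0, B 7, C 13, D 22, E 23, F 12. A eliminated.
Round 2: B 7, C 13, D 22, E 23, F 12. B eliminated.
Round 3: C 20, D 22, E 23, F 12. F eliminated.
Round 4: C 20, D 34, E 23. C eliminated.
Round 5: D 41, E 36. D has a majority (≥39).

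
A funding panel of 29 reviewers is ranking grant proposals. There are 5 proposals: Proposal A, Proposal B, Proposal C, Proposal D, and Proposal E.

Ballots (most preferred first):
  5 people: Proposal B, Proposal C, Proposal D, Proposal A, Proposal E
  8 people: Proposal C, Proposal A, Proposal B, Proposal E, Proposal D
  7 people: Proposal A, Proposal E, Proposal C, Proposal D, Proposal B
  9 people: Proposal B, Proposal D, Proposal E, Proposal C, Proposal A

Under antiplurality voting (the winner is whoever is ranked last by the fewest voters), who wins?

Last-place votes: Proposal A 9, Proposal B 7, Proposal C 0, Proposal D 8, Proposal E 5.

Proposal C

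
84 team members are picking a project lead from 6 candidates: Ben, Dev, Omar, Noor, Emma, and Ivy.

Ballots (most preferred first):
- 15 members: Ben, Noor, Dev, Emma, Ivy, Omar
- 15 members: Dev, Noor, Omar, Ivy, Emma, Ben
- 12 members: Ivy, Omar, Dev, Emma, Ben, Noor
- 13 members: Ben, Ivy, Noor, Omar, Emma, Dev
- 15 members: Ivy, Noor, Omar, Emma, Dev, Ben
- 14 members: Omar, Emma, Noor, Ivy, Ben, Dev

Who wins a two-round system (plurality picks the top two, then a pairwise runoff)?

Round 1 first-place votes: Ben 28, Dev 15, Omar 14, Noor 0, Emma 0, Ivy 27. Ben and Ivy advance.
Runoff: Ben is ranked above Ivy on 28 ballots, Ivy above Ben on 56.

Ivy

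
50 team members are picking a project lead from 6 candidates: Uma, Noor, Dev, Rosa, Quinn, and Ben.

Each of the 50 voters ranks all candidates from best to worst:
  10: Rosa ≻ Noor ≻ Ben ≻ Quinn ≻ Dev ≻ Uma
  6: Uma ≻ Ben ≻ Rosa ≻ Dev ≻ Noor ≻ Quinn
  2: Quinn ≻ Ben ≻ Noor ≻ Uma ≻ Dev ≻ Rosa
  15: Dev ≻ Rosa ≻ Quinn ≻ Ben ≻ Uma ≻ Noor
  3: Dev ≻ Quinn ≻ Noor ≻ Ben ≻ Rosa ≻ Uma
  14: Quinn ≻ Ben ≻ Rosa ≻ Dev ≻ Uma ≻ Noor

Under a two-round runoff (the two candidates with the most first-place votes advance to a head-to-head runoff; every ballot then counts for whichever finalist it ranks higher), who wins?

Quinn

Round 1 first-place votes: Uma 6, Noor 0, Dev 18, Rosa 10, Quinn 16, Ben 0. Dev and Quinn advance.
Runoff: Dev is ranked above Quinn on 24 ballots, Quinn above Dev on 26.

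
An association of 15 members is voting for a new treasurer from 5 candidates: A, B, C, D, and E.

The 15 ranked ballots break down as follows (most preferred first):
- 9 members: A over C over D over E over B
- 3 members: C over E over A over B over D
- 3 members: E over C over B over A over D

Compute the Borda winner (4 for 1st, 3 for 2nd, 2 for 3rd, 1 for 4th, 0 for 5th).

A: 9×4 + 3×2 + 3×1 = 45
B: 9×0 + 3×1 + 3×2 = 9
C: 9×3 + 3×4 + 3×3 = 48
D: 9×2 + 3×0 + 3×0 = 18
E: 9×1 + 3×3 + 3×4 = 30

C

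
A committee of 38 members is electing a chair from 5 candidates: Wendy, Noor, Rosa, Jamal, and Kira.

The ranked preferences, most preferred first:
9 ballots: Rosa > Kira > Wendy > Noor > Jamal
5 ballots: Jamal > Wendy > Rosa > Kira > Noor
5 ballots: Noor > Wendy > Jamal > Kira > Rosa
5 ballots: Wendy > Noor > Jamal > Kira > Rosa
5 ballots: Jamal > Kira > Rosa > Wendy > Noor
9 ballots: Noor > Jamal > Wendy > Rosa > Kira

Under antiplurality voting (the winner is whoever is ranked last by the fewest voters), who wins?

Last-place votes: Wendy 0, Noor 10, Rosa 10, Jamal 9, Kira 9.

Wendy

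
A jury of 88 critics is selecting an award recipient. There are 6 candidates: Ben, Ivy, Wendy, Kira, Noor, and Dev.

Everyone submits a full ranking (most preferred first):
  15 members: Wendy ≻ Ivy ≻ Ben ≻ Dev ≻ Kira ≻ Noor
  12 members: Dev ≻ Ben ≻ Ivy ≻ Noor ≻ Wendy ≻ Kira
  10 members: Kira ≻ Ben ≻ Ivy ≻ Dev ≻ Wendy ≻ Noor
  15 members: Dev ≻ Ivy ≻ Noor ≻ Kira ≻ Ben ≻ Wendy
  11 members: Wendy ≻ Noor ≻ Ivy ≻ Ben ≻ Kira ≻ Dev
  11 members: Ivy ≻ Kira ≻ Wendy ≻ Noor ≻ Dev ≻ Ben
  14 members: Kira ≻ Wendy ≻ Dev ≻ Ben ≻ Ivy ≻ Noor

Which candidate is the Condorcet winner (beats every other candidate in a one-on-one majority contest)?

Ivy vs Ben: 52–36
Ivy vs Wendy: 48–40
Ivy vs Kira: 64–24
Ivy vs Noor: 77–11
Ivy vs Dev: 47–41
Ivy beats every other candidate.

Ivy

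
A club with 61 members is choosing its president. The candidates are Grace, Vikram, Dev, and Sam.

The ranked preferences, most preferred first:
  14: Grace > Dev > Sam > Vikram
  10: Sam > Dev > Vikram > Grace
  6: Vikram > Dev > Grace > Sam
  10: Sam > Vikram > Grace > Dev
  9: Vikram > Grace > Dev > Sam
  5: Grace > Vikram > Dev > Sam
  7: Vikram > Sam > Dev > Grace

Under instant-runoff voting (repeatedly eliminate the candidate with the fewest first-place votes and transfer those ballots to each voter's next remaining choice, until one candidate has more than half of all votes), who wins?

Round 1: Grace 19, Vikram 22, Dev 0, Sam 20. Dev eliminated.
Round 2: Grace 19, Vikram 22, Sam 20. Grace eliminated.
Round 3: Vikram 27, Sam 34. Sam has a majority (≥31).

Sam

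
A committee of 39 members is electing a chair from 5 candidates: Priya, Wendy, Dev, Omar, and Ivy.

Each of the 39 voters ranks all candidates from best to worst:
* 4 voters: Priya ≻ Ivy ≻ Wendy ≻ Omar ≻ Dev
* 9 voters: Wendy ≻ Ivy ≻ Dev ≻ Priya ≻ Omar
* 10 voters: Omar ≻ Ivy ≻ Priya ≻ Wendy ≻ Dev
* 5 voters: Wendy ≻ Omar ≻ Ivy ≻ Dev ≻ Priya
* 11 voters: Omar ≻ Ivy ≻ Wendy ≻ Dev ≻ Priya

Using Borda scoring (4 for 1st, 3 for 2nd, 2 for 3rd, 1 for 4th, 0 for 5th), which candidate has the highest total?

Priya: 4×4 + 9×1 + 10×2 + 5×0 + 11×0 = 45
Wendy: 4×2 + 9×4 + 10×1 + 5×4 + 11×2 = 96
Dev: 4×0 + 9×2 + 10×0 + 5×1 + 11×1 = 34
Omar: 4×1 + 9×0 + 10×4 + 5×3 + 11×4 = 103
Ivy: 4×3 + 9×3 + 10×3 + 5×2 + 11×3 = 112

Ivy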